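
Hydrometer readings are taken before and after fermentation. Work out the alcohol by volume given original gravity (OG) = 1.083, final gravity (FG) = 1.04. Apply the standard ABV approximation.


ABV = (OG − FG) · 131.25
ABV = (1.083 − 1.04) · 131.25

5.6437 % ABV


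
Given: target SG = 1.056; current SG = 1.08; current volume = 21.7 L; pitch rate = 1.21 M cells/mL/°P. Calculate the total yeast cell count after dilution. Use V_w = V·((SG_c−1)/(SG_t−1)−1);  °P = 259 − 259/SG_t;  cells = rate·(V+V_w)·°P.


V_w = 21.7·((1.08−1)/(1.056−1)−1) = 9.3000
V_final = 21.7 + 9.3000 = 31.0000
°P = 259 − 259/1.056 = 13.7348
cells = 1.21·31.0000·13.7348

515.1942 billion cells


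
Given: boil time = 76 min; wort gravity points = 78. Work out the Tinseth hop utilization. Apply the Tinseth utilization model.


U = 1.65·0.000125^(GP/1000) · (1 − e^(−0.04·t))/4.15
bigness = 1.65·0.000125^(78/1000) = 0.8185
boil_factor = (1 − e^(−0.04·76))/4.15 = 0.2294
U = 0.8185 · 0.2294

0.1878


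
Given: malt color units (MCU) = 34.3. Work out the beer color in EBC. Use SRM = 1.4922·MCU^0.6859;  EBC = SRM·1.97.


SRM = 1.4922·34.3^0.6859 = 16.8611
EBC = 16.8611·1.97

33.2163 EBC


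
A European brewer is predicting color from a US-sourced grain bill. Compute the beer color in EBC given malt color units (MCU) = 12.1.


SRM = 1.4922·MCU^0.6859;  EBC = SRM·1.97
SRM = 1.4922·12.1^0.6859 = 8.2511
EBC = 8.2511·1.97

16.2546 EBC


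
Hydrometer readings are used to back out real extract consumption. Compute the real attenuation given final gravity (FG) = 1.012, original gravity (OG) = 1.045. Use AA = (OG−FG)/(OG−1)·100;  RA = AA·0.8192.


AA = (1.045 − 1.012)/(1.045 − 1)·100 = 73.3333
RA = 73.3333·0.8192

60.0747 %


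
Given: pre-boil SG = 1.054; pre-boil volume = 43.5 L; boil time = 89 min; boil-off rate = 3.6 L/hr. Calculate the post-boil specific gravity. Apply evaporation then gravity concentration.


V_post = V_pre − rate·(t/60);  SG_post = 1 + (SG_pre−1)·V_pre/V_post
V_post = 43.5 − 3.6·(89/60) = 38.1600
SG_post = 1 + (1.054 − 1)·43.5/38.1600

1.0616


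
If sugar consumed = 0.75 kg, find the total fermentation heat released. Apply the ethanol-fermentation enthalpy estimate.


Q = m_sugar · 590 kJ/kg
Q = 0.75 · 590

442.5000 kJ


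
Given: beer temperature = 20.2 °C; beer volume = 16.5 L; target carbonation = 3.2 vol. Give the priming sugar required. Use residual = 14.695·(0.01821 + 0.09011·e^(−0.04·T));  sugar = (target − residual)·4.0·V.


residual = 14.695·(0.01821 + 0.09011·e^(−0.04·20.2)) = 0.8578
sugar = (3.2 − 0.8578)·4.0·16.5

154.5825 g


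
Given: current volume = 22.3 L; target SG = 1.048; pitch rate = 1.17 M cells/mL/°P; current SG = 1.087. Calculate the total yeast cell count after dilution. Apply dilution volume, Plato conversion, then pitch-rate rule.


V_w = V·((SG_c−1)/(SG_t−1)−1);  °P = 259 − 259/SG_t;  cells = rate·(V+V_w)·°P
V_w = 22.3·((1.087−1)/(1.048−1)−1) = 18.1187
V_final = 22.3 + 18.1187 = 40.4187
°P = 259 − 259/1.048 = 11.8626
cells = 1.17·40.4187·11.8626

560.9814 billion cells


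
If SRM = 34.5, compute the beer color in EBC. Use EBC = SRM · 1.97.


EBC = 34.5 · 1.97

67.9650 EBC


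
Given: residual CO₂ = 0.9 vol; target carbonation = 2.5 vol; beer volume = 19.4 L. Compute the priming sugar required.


sugar = (target − residual)·4.0·V
sugar = (2.5 − 0.9)·4.0·19.4

124.1600 g


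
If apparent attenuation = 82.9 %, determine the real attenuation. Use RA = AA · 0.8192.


RA = 82.9 · 0.8192

67.9117 %


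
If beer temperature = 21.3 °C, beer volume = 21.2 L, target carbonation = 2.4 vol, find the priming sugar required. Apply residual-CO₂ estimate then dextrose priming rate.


residual = 14.695·(0.01821 + 0.09011·e^(−0.04·T));  sugar = (target − residual)·4.0·V
residual = 14.695·(0.01821 + 0.09011·e^(−0.04·21.3)) = 0.8324
sugar = (2.4 − 0.8324)·4.0·21.2

132.9296 g


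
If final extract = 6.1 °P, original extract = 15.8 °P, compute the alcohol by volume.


SG = 259/(259 − P);  ABV = (OG − FG)·131.25
OG = 259/(259 − 15.8) = 1.0650
FG = 259/(259 − 6.1) = 1.0241
ABV = (1.0650 − 1.0241)·131.25

5.3612 % ABV


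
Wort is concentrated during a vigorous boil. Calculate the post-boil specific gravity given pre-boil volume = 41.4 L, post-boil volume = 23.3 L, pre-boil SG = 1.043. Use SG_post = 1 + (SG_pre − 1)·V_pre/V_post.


pts_pre = (1.043 − 1)·1000 = 43.0000
pts_post = 43.0000·41.4/23.3 = 76.4034
SG_post = 1 + 76.4034/1000

1.0764


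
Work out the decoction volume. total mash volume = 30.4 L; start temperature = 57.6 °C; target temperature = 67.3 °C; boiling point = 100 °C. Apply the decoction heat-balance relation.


V_dec = V_total·(T_target − T_start)/(T_boil − T_start)
V_dec = 30.4·(67.3 − 57.6)/(100 − 57.6)

6.9547 L


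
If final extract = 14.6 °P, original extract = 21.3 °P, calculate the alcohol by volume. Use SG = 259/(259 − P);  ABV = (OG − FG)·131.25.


OG = 259/(259 − 21.3) = 1.0896
FG = 259/(259 − 14.6) = 1.0597
ABV = (1.0896 − 1.0597)·131.25

3.9205 % ABV


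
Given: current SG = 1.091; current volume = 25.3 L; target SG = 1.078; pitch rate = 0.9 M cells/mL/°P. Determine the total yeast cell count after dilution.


V_w = V·((SG_c−1)/(SG_t−1)−1);  °P = 259 − 259/SG_t;  cells = rate·(V+V_w)·°P
V_w = 25.3·((1.091−1)/(1.078−1)−1) = 4.2167
V_final = 25.3 + 4.2167 = 29.5167
°P = 259 − 259/1.078 = 18.7403
cells = 0.9·29.5167·18.7403

497.8350 billion cells


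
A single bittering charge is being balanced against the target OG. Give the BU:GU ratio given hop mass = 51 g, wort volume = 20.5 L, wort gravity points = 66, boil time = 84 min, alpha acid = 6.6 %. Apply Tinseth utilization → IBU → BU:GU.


U = 1.65·0.000125^(GP/1000)·(1−e^(−0.04t))/4.15;  IBU = (α/100)·m·U·1000/V;  BU:GU = IBU/GP
U = 1.65·0.000125^(66/1000)·(1−e^(−0.04·84))/4.15 = 0.2121
IBU = (6.6/100)·51·0.2121·1000/20.5 = 34.8208
BU:GU = 34.8208/66

0.5276


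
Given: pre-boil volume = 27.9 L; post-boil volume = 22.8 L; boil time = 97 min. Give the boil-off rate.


rate = (V_pre − V_post) / (t_min/60)
rate = (27.9 − 22.8) / (97/60)

3.1546 L/hr


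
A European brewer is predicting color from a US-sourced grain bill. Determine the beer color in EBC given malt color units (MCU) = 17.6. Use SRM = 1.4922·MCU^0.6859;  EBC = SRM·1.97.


SRM = 1.4922·17.6^0.6859 = 10.6690
EBC = 10.6690·1.97

21.0180 EBC


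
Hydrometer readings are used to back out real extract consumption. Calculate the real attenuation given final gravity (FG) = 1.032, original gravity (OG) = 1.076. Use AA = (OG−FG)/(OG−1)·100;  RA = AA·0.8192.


AA = (1.076 − 1.032)/(1.076 − 1)·100 = 57.8947
RA = 57.8947·0.8192

47.4274 %


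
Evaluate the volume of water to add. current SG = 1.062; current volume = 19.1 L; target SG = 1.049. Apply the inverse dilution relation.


V_water = V·((SG_curr − 1)/(SG_target − 1) − 1)
V_water = 19.1·((1.062 − 1)/(1.049 − 1) − 1)

5.0673 L


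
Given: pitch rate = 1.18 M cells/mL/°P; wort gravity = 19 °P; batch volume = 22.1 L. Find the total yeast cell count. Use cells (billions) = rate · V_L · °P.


cells = 1.18 · 22.1 · 19

495.4820 billion cells


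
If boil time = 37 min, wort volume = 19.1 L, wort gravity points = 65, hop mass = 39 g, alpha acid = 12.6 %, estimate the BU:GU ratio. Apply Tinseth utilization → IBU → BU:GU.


U = 1.65·0.000125^(GP/1000)·(1−e^(−0.04t))/4.15;  IBU = (α/100)·m·U·1000/V;  BU:GU = IBU/GP
U = 1.65·0.000125^(65/1000)·(1−e^(−0.04·37))/4.15 = 0.1712
IBU = (12.6/100)·39·0.1712·1000/19.1 = 44.0512
BU:GU = 44.0512/65

0.6777


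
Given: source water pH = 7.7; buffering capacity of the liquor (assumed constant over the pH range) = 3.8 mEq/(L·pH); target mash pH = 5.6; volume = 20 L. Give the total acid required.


acid = buffering capacity · (pH_source − pH_target) · V
acid = 3.8 · (7.7 − 5.6) · 20

159.6000 mEq


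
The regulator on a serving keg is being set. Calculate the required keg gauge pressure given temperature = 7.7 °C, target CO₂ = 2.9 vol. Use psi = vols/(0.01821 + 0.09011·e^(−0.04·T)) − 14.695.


psi = 2.9/(0.01821 + 0.09011·e^(−0.04·7.7)) − 14.695

19.6517 psi


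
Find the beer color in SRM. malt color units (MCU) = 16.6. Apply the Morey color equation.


SRM = 1.4922 · MCU^0.6859
SRM = 1.4922 · 16.6^0.6859

10.2494 SRM


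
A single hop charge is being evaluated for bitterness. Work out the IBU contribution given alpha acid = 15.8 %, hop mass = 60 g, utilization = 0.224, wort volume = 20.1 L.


IBU = (α/100)·mass·U·1000 / V
IBU = (15.8/100)·60·0.224·1000 / 20.1

105.6478 IBU


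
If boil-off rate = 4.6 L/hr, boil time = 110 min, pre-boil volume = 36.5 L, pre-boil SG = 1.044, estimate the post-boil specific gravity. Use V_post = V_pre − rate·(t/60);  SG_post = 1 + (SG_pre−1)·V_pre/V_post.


V_post = 36.5 − 4.6·(110/60) = 28.0667
SG_post = 1 + (1.044 − 1)·36.5/28.0667

1.0572


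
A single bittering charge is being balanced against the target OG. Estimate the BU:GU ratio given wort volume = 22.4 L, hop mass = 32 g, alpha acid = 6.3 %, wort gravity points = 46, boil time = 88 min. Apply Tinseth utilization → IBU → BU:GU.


U = 1.65·0.000125^(GP/1000)·(1−e^(−0.04t))/4.15;  IBU = (α/100)·m·U·1000/V;  BU:GU = IBU/GP
U = 1.65·0.000125^(46/1000)·(1−e^(−0.04·88))/4.15 = 0.2552
IBU = (6.3/100)·32·0.2552·1000/22.4 = 22.9661
BU:GU = 22.9661/46

0.4993


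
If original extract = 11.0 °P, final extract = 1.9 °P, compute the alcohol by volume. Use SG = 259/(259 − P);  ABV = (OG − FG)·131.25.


OG = 259/(259 − 11.0) = 1.0444
FG = 259/(259 − 1.9) = 1.0074
ABV = (1.0444 − 1.0074)·131.25

4.8516 % ABV


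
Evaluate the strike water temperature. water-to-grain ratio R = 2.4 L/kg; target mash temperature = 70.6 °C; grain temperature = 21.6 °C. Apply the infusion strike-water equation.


T_strike = (0.41/R)·(T_mash − T_grain) + T_mash
T_strike = (0.41/2.4)·(70.6 − 21.6) + 70.6

78.9708 °C


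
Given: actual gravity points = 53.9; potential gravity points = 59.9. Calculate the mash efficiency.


efficiency = actual / potential × 100
efficiency = 53.9 / 59.9 × 100

89.9833 %


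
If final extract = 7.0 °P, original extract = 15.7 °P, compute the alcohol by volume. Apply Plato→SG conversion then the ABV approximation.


SG = 259/(259 − P);  ABV = (OG − FG)·131.25
OG = 259/(259 − 15.7) = 1.0645
FG = 259/(259 − 7.0) = 1.0278
ABV = (1.0645 − 1.0278)·131.25

4.8236 % ABV


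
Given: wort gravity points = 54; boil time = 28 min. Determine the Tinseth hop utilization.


U = 1.65·0.000125^(GP/1000) · (1 − e^(−0.04·t))/4.15
bigness = 1.65·0.000125^(54/1000) = 1.0156
boil_factor = (1 − e^(−0.04·28))/4.15 = 0.1623
U = 1.0156 · 0.1623

0.1649


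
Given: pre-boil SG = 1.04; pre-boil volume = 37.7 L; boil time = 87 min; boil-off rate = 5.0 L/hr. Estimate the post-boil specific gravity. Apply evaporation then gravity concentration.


V_post = V_pre − rate·(t/60);  SG_post = 1 + (SG_pre−1)·V_pre/V_post
V_post = 37.7 − 5.0·(87/60) = 30.4500
SG_post = 1 + (1.04 − 1)·37.7/30.4500

1.0495


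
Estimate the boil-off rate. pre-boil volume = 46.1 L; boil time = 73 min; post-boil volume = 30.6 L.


rate = (V_pre − V_post) / (t_min/60)
rate = (46.1 − 30.6) / (73/60)

12.7397 L/hr


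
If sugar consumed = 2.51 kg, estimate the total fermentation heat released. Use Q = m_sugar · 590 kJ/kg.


Q = 2.51 · 590

1480.9000 kJ


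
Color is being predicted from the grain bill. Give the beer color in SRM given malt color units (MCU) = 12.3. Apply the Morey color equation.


SRM = 1.4922 · MCU^0.6859
SRM = 1.4922 · 12.3^0.6859

8.3444 SRM


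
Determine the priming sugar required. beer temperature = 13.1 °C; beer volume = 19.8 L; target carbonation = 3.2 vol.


residual = 14.695·(0.01821 + 0.09011·e^(−0.04·T));  sugar = (target − residual)·4.0·V
residual = 14.695·(0.01821 + 0.09011·e^(−0.04·13.1)) = 1.0517
sugar = (3.2 − 1.0517)·4.0·19.8

170.1456 g


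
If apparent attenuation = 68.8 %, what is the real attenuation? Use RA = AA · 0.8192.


RA = 68.8 · 0.8192

56.3610 %


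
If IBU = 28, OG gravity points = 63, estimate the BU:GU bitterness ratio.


BU:GU = IBU / OG_points
BU:GU = 28 / 63

0.4444


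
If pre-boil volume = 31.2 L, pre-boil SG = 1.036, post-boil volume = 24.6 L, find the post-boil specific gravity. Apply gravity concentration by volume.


SG_post = 1 + (SG_pre − 1)·V_pre/V_post
pts_pre = (1.036 − 1)·1000 = 36.0000
pts_post = 36.0000·31.2/24.6 = 45.6585
SG_post = 1 + 45.6585/1000

1.0457


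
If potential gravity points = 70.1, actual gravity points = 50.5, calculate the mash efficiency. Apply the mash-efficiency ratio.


efficiency = actual / potential × 100
efficiency = 50.5 / 70.1 × 100

72.0399 %


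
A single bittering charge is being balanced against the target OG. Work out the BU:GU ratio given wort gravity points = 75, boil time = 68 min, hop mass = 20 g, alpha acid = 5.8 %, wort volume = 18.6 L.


U = 1.65·0.000125^(GP/1000)·(1−e^(−0.04t))/4.15;  IBU = (α/100)·m·U·1000/V;  BU:GU = IBU/GP
U = 1.65·0.000125^(75/1000)·(1−e^(−0.04·68))/4.15 = 0.1893
IBU = (5.8/100)·20·0.1893·1000/18.6 = 11.8047
BU:GU = 11.8047/75

0.1574


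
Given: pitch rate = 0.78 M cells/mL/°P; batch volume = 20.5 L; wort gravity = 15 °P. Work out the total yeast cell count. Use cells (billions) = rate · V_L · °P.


cells = 0.78 · 20.5 · 15

239.8500 billion cells


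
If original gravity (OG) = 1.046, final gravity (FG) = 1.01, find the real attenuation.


AA = (OG−FG)/(OG−1)·100;  RA = AA·0.8192
AA = (1.046 − 1.01)/(1.046 − 1)·100 = 78.2609
RA = 78.2609·0.8192

64.1113 %


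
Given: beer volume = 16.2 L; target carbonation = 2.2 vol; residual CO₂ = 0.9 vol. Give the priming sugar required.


sugar = (target − residual)·4.0·V
sugar = (2.2 − 0.9)·4.0·16.2

84.2400 g


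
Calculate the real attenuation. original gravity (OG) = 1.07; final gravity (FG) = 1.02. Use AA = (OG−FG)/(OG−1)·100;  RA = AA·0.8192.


AA = (1.07 − 1.02)/(1.07 − 1)·100 = 71.4286
RA = 71.4286·0.8192

58.5143 %


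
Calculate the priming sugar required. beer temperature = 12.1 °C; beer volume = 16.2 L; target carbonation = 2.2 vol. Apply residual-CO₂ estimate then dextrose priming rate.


residual = 14.695·(0.01821 + 0.09011·e^(−0.04·T));  sugar = (target − residual)·4.0·V
residual = 14.695·(0.01821 + 0.09011·e^(−0.04·12.1)) = 1.0837
sugar = (2.2 − 1.0837)·4.0·16.2

72.3364 g


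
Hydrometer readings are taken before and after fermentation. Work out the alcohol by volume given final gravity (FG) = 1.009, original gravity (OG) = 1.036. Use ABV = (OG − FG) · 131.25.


ABV = (1.036 − 1.009) · 131.25

3.5438 % ABV


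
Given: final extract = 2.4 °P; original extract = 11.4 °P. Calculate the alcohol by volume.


SG = 259/(259 − P);  ABV = (OG − FG)·131.25
OG = 259/(259 − 11.4) = 1.0460
FG = 259/(259 − 2.4) = 1.0094
ABV = (1.0460 − 1.0094)·131.25

4.8154 % ABV


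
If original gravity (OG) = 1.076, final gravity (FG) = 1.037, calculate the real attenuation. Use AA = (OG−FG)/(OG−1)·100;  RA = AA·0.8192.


AA = (1.076 − 1.037)/(1.076 − 1)·100 = 51.3158
RA = 51.3158·0.8192

42.0379 %


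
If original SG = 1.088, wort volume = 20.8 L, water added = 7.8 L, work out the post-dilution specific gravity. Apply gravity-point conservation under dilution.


SG_new = 1 + (SG_old − 1)·V_old/(V_old + V_water)
pts = (1.088 − 1)·1000·20.8/(20.8 + 7.8) = 64.0000
SG_new = 1 + 64.0000/1000

1.0640


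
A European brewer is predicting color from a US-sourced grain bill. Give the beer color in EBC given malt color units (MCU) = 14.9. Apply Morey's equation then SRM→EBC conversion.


SRM = 1.4922·MCU^0.6859;  EBC = SRM·1.97
SRM = 1.4922·14.9^0.6859 = 9.5173
EBC = 9.5173·1.97

18.7492 EBC


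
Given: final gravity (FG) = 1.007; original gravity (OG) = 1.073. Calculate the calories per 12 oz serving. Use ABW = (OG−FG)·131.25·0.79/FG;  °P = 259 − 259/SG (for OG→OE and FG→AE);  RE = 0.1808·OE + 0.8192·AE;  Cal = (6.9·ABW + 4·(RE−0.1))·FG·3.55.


ABW = (1.073 − 1.007)·131.25·0.79/1.007 = 6.7958
OE = 259 − 259/1.073 = 17.6207 °P
AE = 259 − 259/1.007 = 1.8004 °P
RE = 0.1808·17.6207 + 0.8192·1.8004 = 4.6607 °P
Cal = (6.9·6.7958 + 4·(4.6607−0.1))·1.007·3.55

232.8438 kcal


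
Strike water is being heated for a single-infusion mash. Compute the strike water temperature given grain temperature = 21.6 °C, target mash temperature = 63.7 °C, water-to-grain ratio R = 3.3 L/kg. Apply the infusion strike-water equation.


T_strike = (0.41/R)·(T_mash − T_grain) + T_mash
T_strike = (0.41/3.3)·(63.7 − 21.6) + 63.7

68.9306 °C


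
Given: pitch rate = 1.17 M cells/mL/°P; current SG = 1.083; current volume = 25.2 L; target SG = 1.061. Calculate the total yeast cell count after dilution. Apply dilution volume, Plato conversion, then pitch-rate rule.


V_w = V·((SG_c−1)/(SG_t−1)−1);  °P = 259 − 259/SG_t;  cells = rate·(V+V_w)·°P
V_w = 25.2·((1.083−1)/(1.061−1)−1) = 9.0885
V_final = 25.2 + 9.0885 = 34.2885
°P = 259 − 259/1.061 = 14.8907
cells = 1.17·34.2885·14.8907

597.3775 billion cells


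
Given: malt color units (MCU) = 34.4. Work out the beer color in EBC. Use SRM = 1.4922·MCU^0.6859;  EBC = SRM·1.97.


SRM = 1.4922·34.4^0.6859 = 16.8948
EBC = 16.8948·1.97

33.2827 EBC


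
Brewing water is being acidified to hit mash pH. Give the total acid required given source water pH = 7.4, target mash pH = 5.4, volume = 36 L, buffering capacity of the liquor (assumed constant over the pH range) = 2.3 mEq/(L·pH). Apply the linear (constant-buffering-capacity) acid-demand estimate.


acid = buffering capacity · (pH_source − pH_target) · V
acid = 2.3 · (7.4 − 5.4) · 36

165.6000 mEq


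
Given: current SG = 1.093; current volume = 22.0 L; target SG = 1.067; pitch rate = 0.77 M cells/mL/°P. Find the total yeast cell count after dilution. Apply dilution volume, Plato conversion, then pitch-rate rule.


V_w = V·((SG_c−1)/(SG_t−1)−1);  °P = 259 − 259/SG_t;  cells = rate·(V+V_w)·°P
V_w = 22.0·((1.093−1)/(1.067−1)−1) = 8.5373
V_final = 22.0 + 8.5373 = 30.5373
°P = 259 − 259/1.067 = 16.2634
cells = 0.77·30.5373·16.2634

382.4122 billion cells


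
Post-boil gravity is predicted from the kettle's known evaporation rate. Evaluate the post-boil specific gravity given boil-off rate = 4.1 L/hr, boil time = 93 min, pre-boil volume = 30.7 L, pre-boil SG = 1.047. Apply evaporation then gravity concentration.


V_post = V_pre − rate·(t/60);  SG_post = 1 + (SG_pre−1)·V_pre/V_post
V_post = 30.7 − 4.1·(93/60) = 24.3450
SG_post = 1 + (1.047 − 1)·30.7/24.3450

1.0593


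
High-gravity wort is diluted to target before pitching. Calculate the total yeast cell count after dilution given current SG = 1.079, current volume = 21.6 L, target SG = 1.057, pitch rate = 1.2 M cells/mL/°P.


V_w = V·((SG_c−1)/(SG_t−1)−1);  °P = 259 − 259/SG_t;  cells = rate·(V+V_w)·°P
V_w = 21.6·((1.079−1)/(1.057−1)−1) = 8.3368
V_final = 21.6 + 8.3368 = 29.9368
°P = 259 − 259/1.057 = 13.9669
cells = 1.2·29.9368·13.9669

501.7494 billion cells


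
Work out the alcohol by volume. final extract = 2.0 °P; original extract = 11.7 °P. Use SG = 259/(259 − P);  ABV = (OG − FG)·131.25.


OG = 259/(259 − 11.7) = 1.0473
FG = 259/(259 − 2.0) = 1.0078
ABV = (1.0473 − 1.0078)·131.25

5.1882 % ABV


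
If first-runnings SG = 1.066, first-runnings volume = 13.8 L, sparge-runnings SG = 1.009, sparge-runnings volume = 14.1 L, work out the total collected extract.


total = Σ (SG_i − 1)·1000·V_i
first = (1.066 − 1)·1000·13.8 = 910.8000
sparge = (1.009 − 1)·1000·14.1 = 126.9000
total = 910.8000 + 126.9000

1037.7000 gravity·L


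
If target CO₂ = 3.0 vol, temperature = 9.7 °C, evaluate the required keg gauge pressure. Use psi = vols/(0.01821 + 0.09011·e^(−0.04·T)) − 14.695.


psi = 3.0/(0.01821 + 0.09011·e^(−0.04·9.7)) − 14.695

23.1161 psi


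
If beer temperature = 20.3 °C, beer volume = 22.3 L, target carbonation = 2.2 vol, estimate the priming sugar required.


residual = 14.695·(0.01821 + 0.09011·e^(−0.04·T));  sugar = (target − residual)·4.0·V
residual = 14.695·(0.01821 + 0.09011·e^(−0.04·20.3)) = 0.8555
sugar = (2.2 − 0.8555)·4.0·22.3

119.9307 g


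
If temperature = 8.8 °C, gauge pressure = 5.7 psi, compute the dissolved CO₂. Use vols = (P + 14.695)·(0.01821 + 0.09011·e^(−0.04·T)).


vols = (5.7 + 14.695)·(0.01821 + 0.09011·e^(−0.04·8.8))

1.6639 volumes


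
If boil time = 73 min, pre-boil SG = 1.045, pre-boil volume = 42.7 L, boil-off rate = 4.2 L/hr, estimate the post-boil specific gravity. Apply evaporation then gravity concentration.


V_post = V_pre − rate·(t/60);  SG_post = 1 + (SG_pre−1)·V_pre/V_post
V_post = 42.7 − 4.2·(73/60) = 37.5900
SG_post = 1 + (1.045 − 1)·42.7/37.5900

1.0511


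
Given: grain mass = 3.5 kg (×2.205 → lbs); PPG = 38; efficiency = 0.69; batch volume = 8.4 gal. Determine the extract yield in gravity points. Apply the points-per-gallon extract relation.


points = lbs × PPG × eff / vol
lbs = 3.5 × 2.205 = 7.7175
points = 7.7175 × 38 × 0.69 / 8.4

24.0896 points


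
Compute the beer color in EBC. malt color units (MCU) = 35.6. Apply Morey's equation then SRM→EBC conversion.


SRM = 1.4922·MCU^0.6859;  EBC = SRM·1.97
SRM = 1.4922·35.6^0.6859 = 17.2968
EBC = 17.2968·1.97

34.0748 EBC


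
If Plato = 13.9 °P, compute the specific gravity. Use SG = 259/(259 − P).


SG = 259/(259 − 13.9)

1.0567


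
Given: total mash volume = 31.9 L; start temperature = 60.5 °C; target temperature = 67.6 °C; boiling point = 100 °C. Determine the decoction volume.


V_dec = V_total·(T_target − T_start)/(T_boil − T_start)
V_dec = 31.9·(67.6 − 60.5)/(100 − 60.5)

5.7339 L


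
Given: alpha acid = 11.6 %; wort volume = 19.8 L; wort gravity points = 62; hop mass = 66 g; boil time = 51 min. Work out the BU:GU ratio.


U = 1.65·0.000125^(GP/1000)·(1−e^(−0.04t))/4.15;  IBU = (α/100)·m·U·1000/V;  BU:GU = IBU/GP
U = 1.65·0.000125^(62/1000)·(1−e^(−0.04·51))/4.15 = 0.1981
IBU = (11.6/100)·66·0.1981·1000/19.8 = 76.6101
BU:GU = 76.6101/62

1.2356


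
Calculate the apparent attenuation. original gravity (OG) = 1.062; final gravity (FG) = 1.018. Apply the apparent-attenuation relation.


AA = (OG − FG)/(OG − 1) · 100
AA = (1.062 − 1.018)/(1.062 − 1) · 100

70.9677 %


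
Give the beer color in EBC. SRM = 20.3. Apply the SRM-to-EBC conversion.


EBC = SRM · 1.97
EBC = 20.3 · 1.97

39.9910 EBC


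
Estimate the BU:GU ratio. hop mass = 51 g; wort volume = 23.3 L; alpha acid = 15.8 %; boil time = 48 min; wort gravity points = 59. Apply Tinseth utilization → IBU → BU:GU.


U = 1.65·0.000125^(GP/1000)·(1−e^(−0.04t))/4.15;  IBU = (α/100)·m·U·1000/V;  BU:GU = IBU/GP
U = 1.65·0.000125^(59/1000)·(1−e^(−0.04·48))/4.15 = 0.1997
IBU = (15.8/100)·51·0.1997·1000/23.3 = 69.0516
BU:GU = 69.0516/59

1.1704


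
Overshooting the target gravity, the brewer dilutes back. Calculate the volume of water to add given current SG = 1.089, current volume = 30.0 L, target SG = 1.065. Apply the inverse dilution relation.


V_water = V·((SG_curr − 1)/(SG_target − 1) − 1)
V_water = 30.0·((1.089 − 1)/(1.065 − 1) − 1)

11.0769 L


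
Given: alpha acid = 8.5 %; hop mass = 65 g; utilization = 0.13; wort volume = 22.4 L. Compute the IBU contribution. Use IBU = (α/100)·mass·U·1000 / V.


IBU = (8.5/100)·65·0.13·1000 / 22.4

32.0647 IBU


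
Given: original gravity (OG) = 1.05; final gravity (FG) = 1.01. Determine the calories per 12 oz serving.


ABW = (OG−FG)·131.25·0.79/FG;  °P = 259 − 259/SG (for OG→OE and FG→AE);  RE = 0.1808·OE + 0.8192·AE;  Cal = (6.9·ABW + 4·(RE−0.1))·FG·3.55
ABW = (1.05 − 1.01)·131.25·0.79/1.01 = 4.1064
OE = 259 − 259/1.05 = 12.3333 °P
AE = 259 − 259/1.01 = 2.5644 °P
RE = 0.1808·12.3333 + 0.8192·2.5644 = 4.3306 °P
Cal = (6.9·4.1064 + 4·(4.3306−0.1))·1.01·3.55

162.2681 kcal


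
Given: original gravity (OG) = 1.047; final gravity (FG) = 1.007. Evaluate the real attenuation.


AA = (OG−FG)/(OG−1)·100;  RA = AA·0.8192
AA = (1.047 − 1.007)/(1.047 − 1)·100 = 85.1064
RA = 85.1064·0.8192

69.7191 %


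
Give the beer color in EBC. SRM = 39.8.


EBC = SRM · 1.97
EBC = 39.8 · 1.97

78.4060 EBC


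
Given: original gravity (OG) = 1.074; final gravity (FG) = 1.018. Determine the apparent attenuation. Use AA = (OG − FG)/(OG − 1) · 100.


AA = (1.074 − 1.018)/(1.074 − 1) · 100

75.6757 %


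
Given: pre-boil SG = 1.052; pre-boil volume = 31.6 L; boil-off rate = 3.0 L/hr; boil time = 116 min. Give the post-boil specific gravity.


V_post = V_pre − rate·(t/60);  SG_post = 1 + (SG_pre−1)·V_pre/V_post
V_post = 31.6 − 3.0·(116/60) = 25.8000
SG_post = 1 + (1.052 − 1)·31.6/25.8000

1.0637


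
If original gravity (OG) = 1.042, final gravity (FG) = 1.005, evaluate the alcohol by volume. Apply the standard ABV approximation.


ABV = (OG − FG) · 131.25
ABV = (1.042 − 1.005) · 131.25

4.8563 % ABV


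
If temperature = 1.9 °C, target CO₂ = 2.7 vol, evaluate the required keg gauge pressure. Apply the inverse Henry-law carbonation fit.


psi = vols/(0.01821 + 0.09011·e^(−0.04·T)) − 14.695
psi = 2.7/(0.01821 + 0.09011·e^(−0.04·1.9)) − 14.695

11.8470 psi


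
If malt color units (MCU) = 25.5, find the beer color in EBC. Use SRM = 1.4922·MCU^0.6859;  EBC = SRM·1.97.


SRM = 1.4922·25.5^0.6859 = 13.7586
EBC = 13.7586·1.97

27.1044 EBC


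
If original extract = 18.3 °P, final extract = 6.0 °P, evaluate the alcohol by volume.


SG = 259/(259 − P);  ABV = (OG − FG)·131.25
OG = 259/(259 − 18.3) = 1.0760
FG = 259/(259 − 6.0) = 1.0237
ABV = (1.0760 − 1.0237)·131.25

6.8661 % ABV


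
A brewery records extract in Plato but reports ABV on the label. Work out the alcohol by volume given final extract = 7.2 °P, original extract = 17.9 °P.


SG = 259/(259 − P);  ABV = (OG − FG)·131.25
OG = 259/(259 − 17.9) = 1.0742
FG = 259/(259 − 7.2) = 1.0286
ABV = (1.0742 − 1.0286)·131.25

5.9914 % ABV


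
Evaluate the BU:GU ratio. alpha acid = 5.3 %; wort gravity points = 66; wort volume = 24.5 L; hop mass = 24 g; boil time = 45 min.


U = 1.65·0.000125^(GP/1000)·(1−e^(−0.04t))/4.15;  IBU = (α/100)·m·U·1000/V;  BU:GU = IBU/GP
U = 1.65·0.000125^(66/1000)·(1−e^(−0.04·45))/4.15 = 0.1834
IBU = (5.3/100)·24·0.1834·1000/24.5 = 9.5210
BU:GU = 9.5210/66

0.1443


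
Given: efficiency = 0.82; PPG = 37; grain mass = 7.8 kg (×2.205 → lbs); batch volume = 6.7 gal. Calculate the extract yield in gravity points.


points = lbs × PPG × eff / vol
lbs = 7.8 × 2.205 = 17.1990
points = 17.1990 × 37 × 0.82 / 6.7

77.8832 points


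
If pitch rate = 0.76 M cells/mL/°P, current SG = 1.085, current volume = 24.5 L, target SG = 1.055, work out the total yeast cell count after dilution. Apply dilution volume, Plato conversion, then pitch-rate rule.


V_w = V·((SG_c−1)/(SG_t−1)−1);  °P = 259 − 259/SG_t;  cells = rate·(V+V_w)·°P
V_w = 24.5·((1.085−1)/(1.055−1)−1) = 13.3636
V_final = 24.5 + 13.3636 = 37.8636
°P = 259 − 259/1.055 = 13.5024
cells = 0.76·37.8636·13.5024

388.5491 billion cells


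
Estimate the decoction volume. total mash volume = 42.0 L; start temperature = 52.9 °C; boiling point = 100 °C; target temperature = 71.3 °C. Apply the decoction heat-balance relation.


V_dec = V_total·(T_target − T_start)/(T_boil − T_start)
V_dec = 42.0·(71.3 − 52.9)/(100 − 52.9)

16.4076 L


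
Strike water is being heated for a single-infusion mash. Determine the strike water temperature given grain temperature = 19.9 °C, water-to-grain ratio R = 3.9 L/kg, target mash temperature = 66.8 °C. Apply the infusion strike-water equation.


T_strike = (0.41/R)·(T_mash − T_grain) + T_mash
T_strike = (0.41/3.9)·(66.8 − 19.9) + 66.8

71.7305 °C


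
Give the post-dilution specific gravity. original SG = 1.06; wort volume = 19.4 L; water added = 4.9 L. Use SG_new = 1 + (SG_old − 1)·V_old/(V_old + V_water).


pts = (1.06 − 1)·1000·19.4/(19.4 + 4.9) = 47.9012
SG_new = 1 + 47.9012/1000

1.0479


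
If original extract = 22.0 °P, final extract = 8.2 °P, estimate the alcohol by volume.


SG = 259/(259 − P);  ABV = (OG − FG)·131.25
OG = 259/(259 − 22.0) = 1.0928
FG = 259/(259 − 8.2) = 1.0327
ABV = (1.0928 − 1.0327)·131.25

7.8923 % ABV


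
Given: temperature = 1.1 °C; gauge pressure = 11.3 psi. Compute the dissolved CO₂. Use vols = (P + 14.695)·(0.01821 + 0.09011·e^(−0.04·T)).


vols = (11.3 + 14.695)·(0.01821 + 0.09011·e^(−0.04·1.1))

2.7149 volumes


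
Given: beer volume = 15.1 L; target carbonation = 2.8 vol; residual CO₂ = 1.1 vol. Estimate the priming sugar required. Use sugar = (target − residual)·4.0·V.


sugar = (2.8 − 1.1)·4.0·15.1

102.6800 g


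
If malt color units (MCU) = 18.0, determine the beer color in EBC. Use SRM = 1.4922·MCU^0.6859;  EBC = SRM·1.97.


SRM = 1.4922·18.0^0.6859 = 10.8347
EBC = 10.8347·1.97

21.3444 EBC


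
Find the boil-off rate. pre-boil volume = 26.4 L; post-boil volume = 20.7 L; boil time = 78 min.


rate = (V_pre − V_post) / (t_min/60)
rate = (26.4 − 20.7) / (78/60)

4.3846 L/hr


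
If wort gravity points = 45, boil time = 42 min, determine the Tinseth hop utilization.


U = 1.65·0.000125^(GP/1000) · (1 − e^(−0.04·t))/4.15
bigness = 1.65·0.000125^(45/1000) = 1.1011
boil_factor = (1 − e^(−0.04·42))/4.15 = 0.1961
U = 1.1011 · 0.1961

0.2159


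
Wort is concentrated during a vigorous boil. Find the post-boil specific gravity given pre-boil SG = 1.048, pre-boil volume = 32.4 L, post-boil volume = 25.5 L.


SG_post = 1 + (SG_pre − 1)·V_pre/V_post
pts_pre = (1.048 − 1)·1000 = 48.0000
pts_post = 48.0000·32.4/25.5 = 60.9882
SG_post = 1 + 60.9882/1000

1.0610


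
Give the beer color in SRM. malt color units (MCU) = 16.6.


SRM = 1.4922 · MCU^0.6859
SRM = 1.4922 · 16.6^0.6859

10.2494 SRM


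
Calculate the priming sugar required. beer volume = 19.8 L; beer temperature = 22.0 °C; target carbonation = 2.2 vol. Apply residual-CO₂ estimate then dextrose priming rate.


residual = 14.695·(0.01821 + 0.09011·e^(−0.04·T));  sugar = (target − residual)·4.0·V
residual = 14.695·(0.01821 + 0.09011·e^(−0.04·22.0)) = 0.8168
sugar = (2.2 − 0.8168)·4.0·19.8

109.5465 g


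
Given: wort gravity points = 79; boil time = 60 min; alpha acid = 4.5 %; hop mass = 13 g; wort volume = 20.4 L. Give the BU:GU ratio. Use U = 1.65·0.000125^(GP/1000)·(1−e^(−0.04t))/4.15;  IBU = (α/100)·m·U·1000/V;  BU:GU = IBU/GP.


U = 1.65·0.000125^(79/1000)·(1−e^(−0.04·60))/4.15 = 0.1777
IBU = (4.5/100)·13·0.1777·1000/20.4 = 5.0970
BU:GU = 5.0970/79

0.0645


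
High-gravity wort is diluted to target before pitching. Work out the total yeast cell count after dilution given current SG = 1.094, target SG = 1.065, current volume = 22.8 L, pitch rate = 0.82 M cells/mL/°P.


V_w = V·((SG_c−1)/(SG_t−1)−1);  °P = 259 − 259/SG_t;  cells = rate·(V+V_w)·°P
V_w = 22.8·((1.094−1)/(1.065−1)−1) = 10.1723
V_final = 22.8 + 10.1723 = 32.9723
°P = 259 − 259/1.065 = 15.8075
cells = 0.82·32.9723·15.8075

427.3923 billion cells


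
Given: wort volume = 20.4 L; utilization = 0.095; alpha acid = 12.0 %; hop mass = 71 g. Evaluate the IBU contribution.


IBU = (α/100)·mass·U·1000 / V
IBU = (12.0/100)·71·0.095·1000 / 20.4

39.6765 IBU


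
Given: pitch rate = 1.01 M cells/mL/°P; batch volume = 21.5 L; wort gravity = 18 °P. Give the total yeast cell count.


cells (billions) = rate · V_L · °P
cells = 1.01 · 21.5 · 18

390.8700 billion cells


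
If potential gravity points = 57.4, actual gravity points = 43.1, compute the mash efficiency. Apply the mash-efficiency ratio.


efficiency = actual / potential × 100
efficiency = 43.1 / 57.4 × 100

75.0871 %


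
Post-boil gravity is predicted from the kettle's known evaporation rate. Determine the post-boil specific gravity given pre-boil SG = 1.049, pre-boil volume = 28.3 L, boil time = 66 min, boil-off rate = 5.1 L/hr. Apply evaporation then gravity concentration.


V_post = V_pre − rate·(t/60);  SG_post = 1 + (SG_pre−1)·V_pre/V_post
V_post = 28.3 − 5.1·(66/60) = 22.6900
SG_post = 1 + (1.049 − 1)·28.3/22.6900

1.0611


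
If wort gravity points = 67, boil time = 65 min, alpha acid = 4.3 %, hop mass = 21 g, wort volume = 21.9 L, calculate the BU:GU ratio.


U = 1.65·0.000125^(GP/1000)·(1−e^(−0.04t))/4.15;  IBU = (α/100)·m·U·1000/V;  BU:GU = IBU/GP
U = 1.65·0.000125^(67/1000)·(1−e^(−0.04·65))/4.15 = 0.2016
IBU = (4.3/100)·21·0.2016·1000/21.9 = 8.3110
BU:GU = 8.3110/67

0.1240


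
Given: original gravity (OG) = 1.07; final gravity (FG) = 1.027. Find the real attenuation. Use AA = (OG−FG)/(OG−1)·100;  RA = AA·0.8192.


AA = (1.07 − 1.027)/(1.07 − 1)·100 = 61.4286
RA = 61.4286·0.8192

50.3223 %


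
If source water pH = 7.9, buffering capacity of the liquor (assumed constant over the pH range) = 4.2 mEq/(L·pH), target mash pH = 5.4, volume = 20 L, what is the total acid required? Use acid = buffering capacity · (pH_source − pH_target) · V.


acid = 4.2 · (7.9 − 5.4) · 20

210.0000 mEq


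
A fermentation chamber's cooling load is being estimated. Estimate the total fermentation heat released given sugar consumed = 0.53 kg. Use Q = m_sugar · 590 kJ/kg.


Q = 0.53 · 590

312.7000 kJ


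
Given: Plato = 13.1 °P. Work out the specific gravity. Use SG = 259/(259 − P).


SG = 259/(259 − 13.1)

1.0533


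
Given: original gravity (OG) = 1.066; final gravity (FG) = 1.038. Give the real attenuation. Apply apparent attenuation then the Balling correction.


AA = (OG−FG)/(OG−1)·100;  RA = AA·0.8192
AA = (1.066 − 1.038)/(1.066 − 1)·100 = 42.4242
RA = 42.4242·0.8192

34.7539 %


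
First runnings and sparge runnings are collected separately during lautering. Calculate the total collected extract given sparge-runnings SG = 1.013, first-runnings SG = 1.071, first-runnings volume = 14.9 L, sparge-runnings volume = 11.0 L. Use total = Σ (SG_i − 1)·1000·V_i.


first = (1.071 − 1)·1000·14.9 = 1057.9000
sparge = (1.013 − 1)·1000·11.0 = 143.0000
total = 1057.9000 + 143.0000

1200.9000 gravity·L


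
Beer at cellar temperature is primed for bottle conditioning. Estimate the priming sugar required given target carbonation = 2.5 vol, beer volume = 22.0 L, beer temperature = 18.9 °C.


residual = 14.695·(0.01821 + 0.09011·e^(−0.04·T));  sugar = (target − residual)·4.0·V
residual = 14.695·(0.01821 + 0.09011·e^(−0.04·18.9)) = 0.8893
sugar = (2.5 − 0.8893)·4.0·22.0

141.7375 g


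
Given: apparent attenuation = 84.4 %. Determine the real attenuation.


RA = AA · 0.8192
RA = 84.4 · 0.8192

69.1405 %


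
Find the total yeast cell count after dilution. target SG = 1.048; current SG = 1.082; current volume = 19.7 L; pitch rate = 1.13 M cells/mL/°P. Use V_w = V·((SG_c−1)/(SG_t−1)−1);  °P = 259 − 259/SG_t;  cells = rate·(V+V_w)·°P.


V_w = 19.7·((1.082−1)/(1.048−1)−1) = 13.9542
V_final = 19.7 + 13.9542 = 33.6542
°P = 259 − 259/1.048 = 11.8626
cells = 1.13·33.6542·11.8626

451.1251 billion cells


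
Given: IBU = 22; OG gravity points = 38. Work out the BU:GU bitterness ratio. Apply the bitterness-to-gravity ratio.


BU:GU = IBU / OG_points
BU:GU = 22 / 38

0.5789


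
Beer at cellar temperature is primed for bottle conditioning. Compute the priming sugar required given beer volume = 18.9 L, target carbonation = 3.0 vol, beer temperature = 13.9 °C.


residual = 14.695·(0.01821 + 0.09011·e^(−0.04·T));  sugar = (target − residual)·4.0·V
residual = 14.695·(0.01821 + 0.09011·e^(−0.04·13.9)) = 1.0270
sugar = (3.0 − 1.0270)·4.0·18.9

149.1585 g


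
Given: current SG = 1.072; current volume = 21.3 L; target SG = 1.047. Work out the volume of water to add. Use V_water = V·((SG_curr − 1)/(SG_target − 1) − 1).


V_water = 21.3·((1.072 − 1)/(1.047 − 1) − 1)

11.3298 L


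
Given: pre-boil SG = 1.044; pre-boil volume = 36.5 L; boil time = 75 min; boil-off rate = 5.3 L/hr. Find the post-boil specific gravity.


V_post = V_pre − rate·(t/60);  SG_post = 1 + (SG_pre−1)·V_pre/V_post
V_post = 36.5 − 5.3·(75/60) = 29.8750
SG_post = 1 + (1.044 − 1)·36.5/29.8750

1.0538


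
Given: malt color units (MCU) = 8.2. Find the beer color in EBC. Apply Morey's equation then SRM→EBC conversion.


SRM = 1.4922·MCU^0.6859;  EBC = SRM·1.97
SRM = 1.4922·8.2^0.6859 = 6.3185
EBC = 6.3185·1.97

12.4474 EBC


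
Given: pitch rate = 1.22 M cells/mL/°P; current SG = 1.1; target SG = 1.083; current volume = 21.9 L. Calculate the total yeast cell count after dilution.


V_w = V·((SG_c−1)/(SG_t−1)−1);  °P = 259 − 259/SG_t;  cells = rate·(V+V_w)·°P
V_w = 21.9·((1.1−1)/(1.083−1)−1) = 4.4855
V_final = 21.9 + 4.4855 = 26.3855
°P = 259 − 259/1.083 = 19.8495
cells = 1.22·26.3855·19.8495

638.9623 billion cells


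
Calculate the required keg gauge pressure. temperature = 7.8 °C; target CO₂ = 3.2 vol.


psi = vols/(0.01821 + 0.09011·e^(−0.04·T)) − 14.695
psi = 3.2/(0.01821 + 0.09011·e^(−0.04·7.8)) − 14.695

23.3238 psi


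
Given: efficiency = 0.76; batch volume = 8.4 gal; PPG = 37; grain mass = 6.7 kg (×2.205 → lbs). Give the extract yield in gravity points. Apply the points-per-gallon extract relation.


points = lbs × PPG × eff / vol
lbs = 6.7 × 2.205 = 14.7735
points = 14.7735 × 37 × 0.76 / 8.4

49.4561 points


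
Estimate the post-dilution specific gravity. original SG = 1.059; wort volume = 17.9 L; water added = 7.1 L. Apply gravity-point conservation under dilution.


SG_new = 1 + (SG_old − 1)·V_old/(V_old + V_water)
pts = (1.059 − 1)·1000·17.9/(17.9 + 7.1) = 42.2440
SG_new = 1 + 42.2440/1000

1.0422


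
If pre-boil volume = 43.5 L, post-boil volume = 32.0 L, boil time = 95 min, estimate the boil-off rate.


rate = (V_pre − V_post) / (t_min/60)
rate = (43.5 − 32.0) / (95/60)

7.2632 L/hr


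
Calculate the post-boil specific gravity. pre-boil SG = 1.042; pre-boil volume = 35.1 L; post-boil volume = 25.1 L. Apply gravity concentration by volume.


SG_post = 1 + (SG_pre − 1)·V_pre/V_post
pts_pre = (1.042 − 1)·1000 = 42.0000
pts_post = 42.0000·35.1/25.1 = 58.7331
SG_post = 1 + 58.7331/1000

1.0587


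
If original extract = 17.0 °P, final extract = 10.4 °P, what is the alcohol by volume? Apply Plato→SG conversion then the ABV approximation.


SG = 259/(259 − P);  ABV = (OG − FG)·131.25
OG = 259/(259 − 17.0) = 1.0702
FG = 259/(259 − 10.4) = 1.0418
ABV = (1.0702 − 1.0418)·131.25

3.7293 % ABV


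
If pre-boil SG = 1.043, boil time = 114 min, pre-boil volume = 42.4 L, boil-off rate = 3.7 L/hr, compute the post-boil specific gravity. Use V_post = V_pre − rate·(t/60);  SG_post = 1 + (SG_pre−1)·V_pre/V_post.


V_post = 42.4 − 3.7·(114/60) = 35.3700
SG_post = 1 + (1.043 − 1)·42.4/35.3700

1.0515
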